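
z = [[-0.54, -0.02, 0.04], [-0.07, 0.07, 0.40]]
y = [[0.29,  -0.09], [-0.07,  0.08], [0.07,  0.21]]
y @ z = [[-0.15, -0.01, -0.02], [0.03, 0.01, 0.03], [-0.05, 0.01, 0.09]]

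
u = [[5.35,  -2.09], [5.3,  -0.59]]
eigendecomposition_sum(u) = [[(2.68-1.6j), -1.04+1.66j], [(2.65-4.2j), -0.29+3.10j]] + [[(2.68+1.6j), (-1.04-1.66j)], [2.65+4.20j, (-0.3-3.1j)]]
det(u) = 7.92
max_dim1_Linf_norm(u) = 5.35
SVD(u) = [[-0.73, -0.68], [-0.68, 0.73]] @ diag([7.771092473329548, 1.0192260646985247]) @ [[-0.97, 0.25], [0.25, 0.97]]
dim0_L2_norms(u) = [7.53, 2.17]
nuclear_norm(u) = 8.79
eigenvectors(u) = [[0.47+0.24j,0.47-0.24j], [(0.85+0j),0.85-0.00j]]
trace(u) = 4.76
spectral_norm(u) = 7.77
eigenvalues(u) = [(2.38+1.5j), (2.38-1.5j)]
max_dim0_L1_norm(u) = 10.65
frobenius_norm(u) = 7.84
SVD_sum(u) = [[5.52, -1.42], [5.11, -1.31]] + [[-0.17, -0.67], [0.19, 0.72]]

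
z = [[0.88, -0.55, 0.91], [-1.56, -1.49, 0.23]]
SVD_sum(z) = [[0.20, 0.17, -0.01], [-1.64, -1.4, 0.12]] + [[0.68, -0.72, 0.92],[0.08, -0.09, 0.11]]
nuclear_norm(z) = 3.54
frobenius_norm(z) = 2.57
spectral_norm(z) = 2.18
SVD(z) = [[-0.12,0.99],[0.99,0.12]] @ diag([2.1790411676429295, 1.3650566250955813]) @ [[-0.76, -0.65, 0.05], [0.50, -0.53, 0.68]]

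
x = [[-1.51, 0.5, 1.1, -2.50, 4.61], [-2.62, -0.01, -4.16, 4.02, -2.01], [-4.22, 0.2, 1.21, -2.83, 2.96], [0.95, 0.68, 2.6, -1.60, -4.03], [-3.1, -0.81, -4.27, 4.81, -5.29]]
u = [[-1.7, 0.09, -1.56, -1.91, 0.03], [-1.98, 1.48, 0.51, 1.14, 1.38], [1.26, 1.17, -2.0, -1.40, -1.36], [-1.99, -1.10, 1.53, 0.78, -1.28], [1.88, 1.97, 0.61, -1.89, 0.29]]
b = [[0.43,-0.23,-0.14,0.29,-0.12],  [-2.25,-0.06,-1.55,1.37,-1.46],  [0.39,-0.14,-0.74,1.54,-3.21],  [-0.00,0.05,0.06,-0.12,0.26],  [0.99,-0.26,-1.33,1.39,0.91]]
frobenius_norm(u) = 7.11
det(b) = 0.01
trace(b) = 0.42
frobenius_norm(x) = 14.77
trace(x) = -7.20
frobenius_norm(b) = 5.56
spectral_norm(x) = 12.12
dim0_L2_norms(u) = [3.99, 2.94, 3.07, 3.33, 2.34]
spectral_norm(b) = 4.44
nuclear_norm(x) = 24.43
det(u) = -133.02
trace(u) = -1.15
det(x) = -1.24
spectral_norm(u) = 5.04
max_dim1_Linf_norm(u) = 2.0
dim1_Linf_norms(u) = [1.91, 1.98, 2.0, 1.99, 1.97]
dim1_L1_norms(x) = [10.22, 12.82, 11.42, 9.86, 18.28]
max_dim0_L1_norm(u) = 8.81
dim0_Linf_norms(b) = [2.25, 0.26, 1.55, 1.54, 3.21]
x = u @ b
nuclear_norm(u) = 14.61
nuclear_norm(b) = 9.34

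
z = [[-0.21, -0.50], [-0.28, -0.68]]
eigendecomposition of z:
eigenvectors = [[0.92, 0.59], [-0.38, 0.80]]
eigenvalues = [-0.0, -0.89]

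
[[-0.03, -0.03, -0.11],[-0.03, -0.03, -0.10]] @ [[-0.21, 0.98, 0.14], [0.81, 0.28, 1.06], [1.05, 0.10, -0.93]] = [[-0.13, -0.05, 0.07], [-0.12, -0.05, 0.06]]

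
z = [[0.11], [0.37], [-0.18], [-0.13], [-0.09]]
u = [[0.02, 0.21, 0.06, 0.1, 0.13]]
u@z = [[0.04]]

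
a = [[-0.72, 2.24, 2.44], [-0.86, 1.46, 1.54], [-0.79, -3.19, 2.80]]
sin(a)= [[-0.04, 9.96, -0.3], [-0.74, 6.29, 0.48], [-2.73, 3.48, 5.37]]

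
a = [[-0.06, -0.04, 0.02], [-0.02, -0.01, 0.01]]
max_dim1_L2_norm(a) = 0.07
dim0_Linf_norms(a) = [0.06, 0.04, 0.02]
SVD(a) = [[-0.95, -0.31], [-0.31, 0.95]] @ diag([0.07861669263044505, 0.004406318173955144]) @ [[0.80, 0.52, -0.28], [-0.14, 0.63, 0.77]]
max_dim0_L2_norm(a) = 0.06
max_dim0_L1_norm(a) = 0.08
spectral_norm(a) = 0.08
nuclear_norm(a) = 0.08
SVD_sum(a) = [[-0.06, -0.04, 0.02], [-0.02, -0.01, 0.01]] + [[0.00, -0.00, -0.0], [-0.0, 0.0, 0.0]]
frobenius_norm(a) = 0.08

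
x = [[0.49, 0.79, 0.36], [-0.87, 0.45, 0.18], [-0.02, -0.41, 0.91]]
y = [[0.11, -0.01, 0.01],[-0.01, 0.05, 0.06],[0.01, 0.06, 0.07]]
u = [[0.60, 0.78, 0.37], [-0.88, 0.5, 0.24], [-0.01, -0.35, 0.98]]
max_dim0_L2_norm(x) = 1.0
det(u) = 1.13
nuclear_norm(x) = 2.99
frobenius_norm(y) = 0.16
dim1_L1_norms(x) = [1.64, 1.5, 1.34]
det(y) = -0.00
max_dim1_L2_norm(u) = 1.05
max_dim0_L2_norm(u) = 1.07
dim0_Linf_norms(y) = [0.11, 0.06, 0.07]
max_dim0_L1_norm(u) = 1.63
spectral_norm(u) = 1.09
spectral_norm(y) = 0.12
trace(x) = 1.85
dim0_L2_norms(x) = [1.0, 1.0, 1.0]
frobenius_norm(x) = 1.73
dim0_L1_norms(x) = [1.38, 1.65, 1.45]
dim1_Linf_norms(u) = [0.78, 0.88, 0.98]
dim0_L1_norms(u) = [1.49, 1.63, 1.59]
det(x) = 0.99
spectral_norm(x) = 1.00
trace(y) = 0.23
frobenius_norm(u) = 1.81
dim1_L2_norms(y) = [0.11, 0.08, 0.09]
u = x + y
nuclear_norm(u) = 3.13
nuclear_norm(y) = 0.24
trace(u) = 2.08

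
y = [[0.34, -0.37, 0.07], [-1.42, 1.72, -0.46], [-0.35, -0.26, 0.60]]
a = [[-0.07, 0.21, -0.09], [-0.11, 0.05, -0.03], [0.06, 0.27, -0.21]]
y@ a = [[0.02,0.07,-0.03], [-0.12,-0.34,0.17], [0.09,0.08,-0.09]]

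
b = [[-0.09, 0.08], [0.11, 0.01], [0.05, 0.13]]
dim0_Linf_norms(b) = [0.11, 0.13]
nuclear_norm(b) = 0.30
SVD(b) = [[-0.23, 0.77], [-0.36, -0.64], [-0.91, 0.05]] @ diag([0.15356271451962789, 0.15006162970380957]) @ [[-0.41, -0.91], [-0.91, 0.41]]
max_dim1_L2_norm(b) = 0.14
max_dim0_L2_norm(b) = 0.15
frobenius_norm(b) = 0.21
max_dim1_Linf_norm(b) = 0.13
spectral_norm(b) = 0.15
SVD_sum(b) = [[0.01, 0.03], [0.02, 0.05], [0.06, 0.13]] + [[-0.10,0.05], [0.09,-0.04], [-0.01,0.0]]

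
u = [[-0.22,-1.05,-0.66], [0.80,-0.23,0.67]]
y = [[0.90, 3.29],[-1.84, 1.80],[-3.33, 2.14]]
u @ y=[[3.93, -4.03], [-1.09, 3.65]]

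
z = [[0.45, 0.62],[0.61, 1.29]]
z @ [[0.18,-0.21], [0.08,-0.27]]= [[0.13, -0.26], [0.21, -0.48]]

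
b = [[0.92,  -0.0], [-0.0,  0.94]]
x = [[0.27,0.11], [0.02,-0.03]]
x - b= [[-0.65, 0.11], [0.02, -0.97]]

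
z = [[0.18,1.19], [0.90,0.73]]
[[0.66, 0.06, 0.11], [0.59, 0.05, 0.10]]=z @ [[0.23, 0.02, 0.04], [0.52, 0.05, 0.09]]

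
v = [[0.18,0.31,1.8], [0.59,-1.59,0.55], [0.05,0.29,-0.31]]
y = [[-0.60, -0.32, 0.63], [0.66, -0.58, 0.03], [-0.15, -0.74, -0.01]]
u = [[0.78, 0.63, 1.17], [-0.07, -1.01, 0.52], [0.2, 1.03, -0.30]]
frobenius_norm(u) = 2.20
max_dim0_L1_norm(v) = 2.66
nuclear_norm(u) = 3.12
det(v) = 0.58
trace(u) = -0.53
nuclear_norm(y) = 2.40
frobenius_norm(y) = 1.48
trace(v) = -1.72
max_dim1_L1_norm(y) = 1.55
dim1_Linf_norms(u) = [1.17, 1.01, 1.03]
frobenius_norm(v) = 2.59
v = u + y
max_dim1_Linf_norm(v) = 1.8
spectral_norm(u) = 1.67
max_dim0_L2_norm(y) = 0.99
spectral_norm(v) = 2.01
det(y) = -0.38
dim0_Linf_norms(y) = [0.66, 0.74, 0.63]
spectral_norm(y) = 1.03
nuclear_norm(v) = 3.82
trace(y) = -1.19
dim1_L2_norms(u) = [1.54, 1.14, 1.09]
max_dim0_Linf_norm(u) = 1.17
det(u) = 0.02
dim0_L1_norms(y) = [1.41, 1.64, 0.67]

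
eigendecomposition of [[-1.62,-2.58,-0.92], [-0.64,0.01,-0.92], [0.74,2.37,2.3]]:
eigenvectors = [[(0.94+0j), -0.04-0.32j, (-0.04+0.32j)], [(0.19+0j), -0.33+0.37j, (-0.33-0.37j)], [-0.27+0.00j, (0.81+0j), 0.81-0.00j]]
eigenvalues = [(-1.87+0j), (1.28+0.79j), (1.28-0.79j)]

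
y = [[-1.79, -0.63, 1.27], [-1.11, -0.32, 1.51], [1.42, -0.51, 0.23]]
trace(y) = -1.88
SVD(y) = [[-0.74, -0.07, 0.66], [-0.60, -0.38, -0.71], [0.30, -0.92, 0.24]] @ diag([3.0454557432781213, 1.323423279430119, 0.3628362429481602]) @ [[0.79,0.17,-0.58], [-0.58,0.48,-0.66], [-0.17,-0.86,-0.48]]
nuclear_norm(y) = 4.73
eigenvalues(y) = [(-2.69+0j), (0.41+0.61j), (0.41-0.61j)]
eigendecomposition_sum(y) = [[-2.08-0.00j,-0.32+0.00j,1.07-0.00j], [(-1.45-0j),(-0.23+0j),(0.75-0j)], [0.76+0.00j,(0.12-0j),(-0.39+0j)]] + [[0.14+0.01j, (-0.15+0.05j), 0.10+0.11j], [0.17-0.35j, (-0.05+0.44j), 0.38-0.13j], [(0.33-0.1j), (-0.31+0.23j), 0.31+0.17j]] + [[(0.14-0.01j), (-0.15-0.05j), (0.1-0.11j)], [0.17+0.35j, (-0.05-0.44j), (0.38+0.13j)], [(0.33+0.1j), -0.31-0.23j, (0.31-0.17j)]]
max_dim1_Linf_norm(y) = 1.79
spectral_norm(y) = 3.05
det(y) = -1.46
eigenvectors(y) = [[-0.79+0.00j, (-0.11-0.24j), -0.11+0.24j],[(-0.55+0j), (-0.72+0j), -0.72-0.00j],[(0.29+0j), (-0.43-0.47j), (-0.43+0.47j)]]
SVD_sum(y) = [[-1.80, -0.38, 1.32], [-1.44, -0.30, 1.06], [0.72, 0.15, -0.53]] + [[0.05, -0.04, 0.06], [0.29, -0.24, 0.33], [0.71, -0.59, 0.8]] + [[-0.04, -0.21, -0.12], [0.04, 0.22, 0.12], [-0.01, -0.07, -0.04]]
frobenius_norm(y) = 3.34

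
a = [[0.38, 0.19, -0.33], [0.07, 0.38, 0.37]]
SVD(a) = [[-0.73, 0.68], [0.68, 0.73]] @ diag([0.5578125769577762, 0.5142422862695416]) @ [[-0.41,0.22,0.89],[0.6,0.79,0.09]]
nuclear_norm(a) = 1.07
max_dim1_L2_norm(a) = 0.54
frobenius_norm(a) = 0.76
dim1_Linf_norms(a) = [0.38, 0.38]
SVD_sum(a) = [[0.17,-0.09,-0.36],[-0.16,0.08,0.34]] + [[0.21, 0.28, 0.03], [0.23, 0.3, 0.03]]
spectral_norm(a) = 0.56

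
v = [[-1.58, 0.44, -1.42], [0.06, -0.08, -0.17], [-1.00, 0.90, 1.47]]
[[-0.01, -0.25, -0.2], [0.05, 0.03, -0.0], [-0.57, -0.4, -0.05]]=v @ [[0.13,  0.27,  0.16], [-0.18,  0.04,  0.12], [-0.19,  -0.11,  -0.00]]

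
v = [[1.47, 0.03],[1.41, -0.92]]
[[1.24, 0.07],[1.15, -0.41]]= v@[[0.84, 0.04], [0.04, 0.51]]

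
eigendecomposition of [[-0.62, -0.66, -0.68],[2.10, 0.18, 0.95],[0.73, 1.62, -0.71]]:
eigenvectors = [[0.20-0.48j, (0.2+0.48j), 0.15+0.00j],  [(-0.62+0j), -0.62-0.00j, (-0.57+0j)],  [(-0.52+0.28j), (-0.52-0.28j), 0.81+0.00j]]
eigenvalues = [(0.29+1.2j), (0.29-1.2j), (-1.72+0j)]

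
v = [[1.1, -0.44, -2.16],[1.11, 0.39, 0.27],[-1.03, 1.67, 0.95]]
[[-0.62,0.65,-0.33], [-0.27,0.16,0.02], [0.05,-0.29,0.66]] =v @ [[-0.22, 0.18, -0.10], [-0.23, 0.06, 0.31], [0.22, -0.22, 0.04]]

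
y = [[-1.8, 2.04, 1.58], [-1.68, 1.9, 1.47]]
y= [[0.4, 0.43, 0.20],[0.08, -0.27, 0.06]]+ [[-2.2, 1.61, 1.38], [-1.76, 2.17, 1.41]]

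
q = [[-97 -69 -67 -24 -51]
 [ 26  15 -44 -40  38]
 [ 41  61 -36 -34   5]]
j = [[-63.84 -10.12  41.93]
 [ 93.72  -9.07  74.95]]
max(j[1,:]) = 93.72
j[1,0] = 93.72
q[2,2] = -36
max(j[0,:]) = 41.93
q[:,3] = [-24, -40, -34]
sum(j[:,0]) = 29.879999999999995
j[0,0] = -63.84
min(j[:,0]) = -63.84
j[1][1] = -9.07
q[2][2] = -36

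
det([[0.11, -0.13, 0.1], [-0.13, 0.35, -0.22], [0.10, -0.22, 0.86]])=0.015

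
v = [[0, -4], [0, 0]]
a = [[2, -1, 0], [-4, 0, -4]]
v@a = [[16, 0, 16], [0, 0, 0]]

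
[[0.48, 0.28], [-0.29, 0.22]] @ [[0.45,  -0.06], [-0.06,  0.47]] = [[0.20, 0.1], [-0.14, 0.12]]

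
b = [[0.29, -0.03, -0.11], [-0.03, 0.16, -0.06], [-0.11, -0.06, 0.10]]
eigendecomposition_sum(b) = [[0.28, -0.00, -0.13], [-0.00, 0.0, 0.0], [-0.13, 0.00, 0.06]] + [[0.00, 0.00, 0.01],[0.0, 0.0, 0.01],[0.01, 0.01, 0.01]] + [[0.01,-0.03,0.01],  [-0.03,0.16,-0.07],  [0.01,-0.07,0.03]]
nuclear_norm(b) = 0.55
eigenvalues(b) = [0.34, 0.02, 0.19]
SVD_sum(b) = [[0.28, -0.0, -0.13], [-0.0, 0.00, 0.0], [-0.13, 0.00, 0.06]] + [[0.01, -0.03, 0.01], [-0.03, 0.16, -0.07], [0.01, -0.07, 0.03]] + [[0.00, 0.0, 0.01], [0.0, 0.00, 0.01], [0.01, 0.01, 0.01]]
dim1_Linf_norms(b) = [0.29, 0.16, 0.11]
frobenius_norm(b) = 0.39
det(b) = 0.00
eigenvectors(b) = [[0.91, -0.38, 0.16], [-0.01, -0.43, -0.90], [-0.41, -0.82, 0.39]]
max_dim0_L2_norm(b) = 0.31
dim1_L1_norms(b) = [0.43, 0.25, 0.27]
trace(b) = 0.55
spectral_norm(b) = 0.34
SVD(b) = [[-0.91,0.16,0.38],  [0.01,-0.9,0.43],  [0.41,0.39,0.82]] @ diag([0.34037674863327977, 0.19162382307825232, 0.01799942828846781]) @ [[-0.91, 0.01, 0.41], [0.16, -0.9, 0.39], [0.38, 0.43, 0.82]]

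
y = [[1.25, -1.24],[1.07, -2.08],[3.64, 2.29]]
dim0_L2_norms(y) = [3.99, 3.33]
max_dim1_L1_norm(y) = 5.93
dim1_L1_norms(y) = [2.49, 3.15, 5.93]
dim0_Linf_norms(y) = [3.64, 2.29]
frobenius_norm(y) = 5.20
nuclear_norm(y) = 7.22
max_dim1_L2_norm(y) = 4.3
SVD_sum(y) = [[0.37, 0.22], [-0.13, -0.08], [3.69, 2.21]] + [[0.88,-1.46], [1.2,-2.0], [-0.05,0.08]]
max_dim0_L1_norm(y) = 5.96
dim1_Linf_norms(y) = [1.25, 2.08, 3.64]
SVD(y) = [[-0.10,-0.59],[0.04,-0.81],[-0.99,0.03]] @ diag([4.3240029319393445, 2.8927666073466685]) @ [[-0.86, -0.52], [-0.52, 0.86]]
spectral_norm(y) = 4.32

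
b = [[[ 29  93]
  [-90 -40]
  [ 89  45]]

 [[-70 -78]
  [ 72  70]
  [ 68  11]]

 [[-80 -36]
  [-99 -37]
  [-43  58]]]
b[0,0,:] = [29, 93]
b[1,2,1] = 11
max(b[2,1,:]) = -37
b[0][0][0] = 29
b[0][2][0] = 89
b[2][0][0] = -80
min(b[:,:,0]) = -99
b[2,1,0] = -99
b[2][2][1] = 58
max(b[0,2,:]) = 89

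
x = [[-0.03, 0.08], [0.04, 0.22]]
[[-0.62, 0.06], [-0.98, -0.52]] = x @ [[5.84, -5.58], [-5.53, -1.34]]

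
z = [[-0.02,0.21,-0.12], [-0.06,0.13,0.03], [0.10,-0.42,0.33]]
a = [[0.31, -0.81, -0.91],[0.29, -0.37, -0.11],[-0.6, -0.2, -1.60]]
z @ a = [[0.13, -0.04, 0.19], [0.0, -0.01, -0.01], [-0.29, 0.01, -0.57]]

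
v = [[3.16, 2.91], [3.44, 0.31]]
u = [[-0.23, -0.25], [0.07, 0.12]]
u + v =[[2.93, 2.66], [3.51, 0.43]]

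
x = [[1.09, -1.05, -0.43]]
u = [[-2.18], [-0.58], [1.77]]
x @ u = [[-2.53]]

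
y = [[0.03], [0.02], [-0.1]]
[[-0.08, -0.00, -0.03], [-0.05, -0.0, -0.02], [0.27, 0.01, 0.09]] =y @[[-2.71, -0.05, -0.89]]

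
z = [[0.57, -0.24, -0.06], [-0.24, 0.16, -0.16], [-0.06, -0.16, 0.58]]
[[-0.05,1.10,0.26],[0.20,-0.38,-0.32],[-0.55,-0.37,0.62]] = z @ [[-0.47, 1.68, -0.00],[-0.6, -0.43, -1.25],[-1.16, -0.58, 0.73]]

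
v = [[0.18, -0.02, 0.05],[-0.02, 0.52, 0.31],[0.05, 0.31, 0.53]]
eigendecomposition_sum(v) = [[0.10,0.05,-0.05], [0.05,0.02,-0.02], [-0.05,-0.02,0.03]] + [[0.08, -0.09, 0.08],[-0.09, 0.09, -0.08],[0.08, -0.08, 0.08]] + [[0.0, 0.02, 0.02],[0.02, 0.41, 0.42],[0.02, 0.42, 0.43]]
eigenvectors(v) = [[-0.82,-0.57,0.03], [-0.39,0.6,0.70], [0.42,-0.56,0.71]]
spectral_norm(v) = 0.84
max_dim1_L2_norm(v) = 0.62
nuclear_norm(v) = 1.23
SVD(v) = [[-0.03, 0.57, -0.82], [-0.7, -0.60, -0.39], [-0.71, 0.56, 0.42]] @ diag([0.8357568530109565, 0.2495460580952809, 0.1446970888937629]) @ [[-0.03, -0.70, -0.71],[0.57, -0.60, 0.56],[-0.82, -0.39, 0.42]]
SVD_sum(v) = [[0.0, 0.02, 0.02], [0.02, 0.41, 0.42], [0.02, 0.42, 0.43]] + [[0.08,-0.09,0.08], [-0.09,0.09,-0.08], [0.08,-0.08,0.08]] + [[0.10, 0.05, -0.05], [0.05, 0.02, -0.02], [-0.05, -0.02, 0.03]]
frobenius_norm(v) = 0.88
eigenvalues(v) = [0.14, 0.25, 0.84]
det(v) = 0.03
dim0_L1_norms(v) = [0.25, 0.85, 0.89]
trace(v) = 1.23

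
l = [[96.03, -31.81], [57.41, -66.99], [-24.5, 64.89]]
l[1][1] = -66.99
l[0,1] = -31.81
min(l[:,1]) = -66.99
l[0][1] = -31.81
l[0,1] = -31.81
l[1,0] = 57.41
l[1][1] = -66.99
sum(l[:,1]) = -33.91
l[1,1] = -66.99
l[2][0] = -24.5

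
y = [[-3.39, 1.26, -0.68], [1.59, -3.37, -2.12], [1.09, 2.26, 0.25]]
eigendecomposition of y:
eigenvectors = [[(-0.73+0j), 0.11-0.33j, 0.11+0.33j], [(0.67+0j), 0.33-0.48j, 0.33+0.48j], [-0.14+0.00j, -0.74+0.00j, -0.74-0.00j]]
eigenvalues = [(-4.67+0j), (-0.92+1.95j), (-0.92-1.95j)]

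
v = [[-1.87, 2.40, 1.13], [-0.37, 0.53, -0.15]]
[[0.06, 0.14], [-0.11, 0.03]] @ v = [[-0.16, 0.22, 0.05], [0.19, -0.25, -0.13]]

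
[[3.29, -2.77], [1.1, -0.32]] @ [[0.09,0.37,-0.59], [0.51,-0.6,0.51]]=[[-1.12,2.88,-3.35], [-0.06,0.6,-0.81]]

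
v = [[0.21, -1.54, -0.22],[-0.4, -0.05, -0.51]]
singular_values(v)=[1.57, 0.65]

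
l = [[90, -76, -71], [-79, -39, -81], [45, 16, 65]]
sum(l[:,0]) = 56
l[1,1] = -39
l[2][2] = 65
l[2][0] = 45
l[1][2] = -81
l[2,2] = 65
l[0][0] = 90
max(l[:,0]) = 90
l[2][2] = 65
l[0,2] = -71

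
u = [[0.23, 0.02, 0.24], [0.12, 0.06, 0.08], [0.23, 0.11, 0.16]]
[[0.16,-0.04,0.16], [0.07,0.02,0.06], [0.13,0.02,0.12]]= u @ [[0.36, -0.03, 0.34], [-0.03, 0.58, -0.20], [0.34, -0.2, 0.37]]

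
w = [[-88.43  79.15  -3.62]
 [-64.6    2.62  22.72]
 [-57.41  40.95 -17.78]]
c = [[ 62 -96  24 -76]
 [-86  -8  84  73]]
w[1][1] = 2.62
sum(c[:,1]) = -104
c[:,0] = [62, -86]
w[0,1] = 79.15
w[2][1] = 40.95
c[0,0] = 62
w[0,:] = [-88.43, 79.15, -3.62]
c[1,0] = -86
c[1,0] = -86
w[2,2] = -17.78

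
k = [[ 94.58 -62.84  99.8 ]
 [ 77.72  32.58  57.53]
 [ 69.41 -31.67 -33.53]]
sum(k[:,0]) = 241.71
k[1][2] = 57.53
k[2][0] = 69.41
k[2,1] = -31.67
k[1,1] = 32.58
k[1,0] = 77.72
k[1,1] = 32.58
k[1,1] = 32.58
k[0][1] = -62.84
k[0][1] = -62.84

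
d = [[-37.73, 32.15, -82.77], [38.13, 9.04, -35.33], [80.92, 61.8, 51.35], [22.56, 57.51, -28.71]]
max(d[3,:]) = 57.51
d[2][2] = 51.35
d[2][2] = 51.35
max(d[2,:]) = 80.92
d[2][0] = 80.92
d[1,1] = 9.04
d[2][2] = 51.35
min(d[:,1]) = 9.04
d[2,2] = 51.35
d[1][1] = 9.04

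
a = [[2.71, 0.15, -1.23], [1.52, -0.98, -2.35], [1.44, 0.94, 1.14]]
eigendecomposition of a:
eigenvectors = [[0.39+0.39j, 0.39-0.39j, (0.2+0j)],[(-0.25+0.35j), -0.25-0.35j, -0.90+0.00j],[0.71+0.00j, (0.71-0j), (0.38+0j)]]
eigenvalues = [(1.59+1.24j), (1.59-1.24j), (-0.32+0j)]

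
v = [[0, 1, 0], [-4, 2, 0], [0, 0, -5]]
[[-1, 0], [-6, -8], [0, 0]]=v @ [[1, 2], [-1, 0], [0, 0]]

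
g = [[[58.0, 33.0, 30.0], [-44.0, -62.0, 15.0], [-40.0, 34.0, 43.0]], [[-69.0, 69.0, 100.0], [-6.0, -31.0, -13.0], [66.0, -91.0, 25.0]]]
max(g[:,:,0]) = 66.0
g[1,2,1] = -91.0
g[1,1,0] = -6.0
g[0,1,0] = -44.0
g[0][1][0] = -44.0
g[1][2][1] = -91.0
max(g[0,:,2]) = 43.0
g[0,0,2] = 30.0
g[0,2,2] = 43.0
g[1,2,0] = 66.0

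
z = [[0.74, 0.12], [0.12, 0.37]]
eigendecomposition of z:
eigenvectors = [[0.96, -0.28], [0.28, 0.96]]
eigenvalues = [0.78, 0.33]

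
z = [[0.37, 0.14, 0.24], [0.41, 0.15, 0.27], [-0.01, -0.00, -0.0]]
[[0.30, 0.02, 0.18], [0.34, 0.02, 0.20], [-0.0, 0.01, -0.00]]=z @ [[0.12, -0.51, 0.27], [-0.1, 1.07, -0.32], [1.13, 0.24, 0.52]]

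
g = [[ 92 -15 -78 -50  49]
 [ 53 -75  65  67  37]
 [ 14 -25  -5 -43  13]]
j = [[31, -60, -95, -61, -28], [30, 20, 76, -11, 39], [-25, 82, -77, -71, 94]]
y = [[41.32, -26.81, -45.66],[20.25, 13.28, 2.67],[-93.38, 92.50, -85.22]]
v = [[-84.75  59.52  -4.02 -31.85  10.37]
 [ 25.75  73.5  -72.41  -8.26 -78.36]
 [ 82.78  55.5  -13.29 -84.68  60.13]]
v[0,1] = 59.52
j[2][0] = -25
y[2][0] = -93.38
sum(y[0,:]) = -31.149999999999995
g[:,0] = [92, 53, 14]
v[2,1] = 55.5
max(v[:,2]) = -4.02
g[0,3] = -50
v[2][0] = 82.78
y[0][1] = -26.81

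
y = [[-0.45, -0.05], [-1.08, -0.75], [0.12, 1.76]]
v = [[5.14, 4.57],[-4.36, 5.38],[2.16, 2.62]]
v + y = [[4.69, 4.52], [-5.44, 4.63], [2.28, 4.38]]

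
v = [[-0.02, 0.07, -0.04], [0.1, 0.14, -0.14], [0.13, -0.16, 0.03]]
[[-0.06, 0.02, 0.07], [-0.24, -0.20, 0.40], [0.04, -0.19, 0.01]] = v @ [[-0.39, -1.55, 1.88], [-0.35, 0.01, 1.48], [1.05, 0.36, -0.01]]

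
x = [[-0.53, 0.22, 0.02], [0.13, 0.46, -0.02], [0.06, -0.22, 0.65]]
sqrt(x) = [[0.02+0.73j, 0.15-0.16j, (0.01-0.01j)],  [0.09-0.09j, (0.68+0.02j), (-0.01+0j)],  [(0.04-0.05j), (-0.15+0.01j), (0.81+0j)]]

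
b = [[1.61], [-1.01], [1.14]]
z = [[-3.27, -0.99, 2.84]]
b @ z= [[-5.26, -1.59, 4.57], [3.3, 1.0, -2.87], [-3.73, -1.13, 3.24]]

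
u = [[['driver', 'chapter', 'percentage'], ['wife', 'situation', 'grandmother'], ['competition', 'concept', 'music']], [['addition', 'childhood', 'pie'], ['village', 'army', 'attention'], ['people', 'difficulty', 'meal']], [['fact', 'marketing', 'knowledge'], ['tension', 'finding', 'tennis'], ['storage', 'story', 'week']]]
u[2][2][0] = 'storage'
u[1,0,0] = 'addition'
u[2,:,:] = [['fact', 'marketing', 'knowledge'], ['tension', 'finding', 'tennis'], ['storage', 'story', 'week']]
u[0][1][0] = 'wife'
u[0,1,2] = 'grandmother'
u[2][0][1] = 'marketing'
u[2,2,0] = 'storage'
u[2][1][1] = 'finding'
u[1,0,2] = 'pie'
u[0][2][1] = 'concept'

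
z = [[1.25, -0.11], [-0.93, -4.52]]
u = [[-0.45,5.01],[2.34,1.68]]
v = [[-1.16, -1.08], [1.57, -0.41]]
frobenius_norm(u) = 5.80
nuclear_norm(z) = 5.86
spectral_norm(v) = 1.99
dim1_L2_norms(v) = [1.58, 1.62]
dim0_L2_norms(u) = [2.38, 5.28]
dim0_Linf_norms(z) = [1.25, 4.52]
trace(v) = -1.57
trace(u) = 1.23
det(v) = 2.17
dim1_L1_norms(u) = [5.46, 4.02]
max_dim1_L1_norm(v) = 2.24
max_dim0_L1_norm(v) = 2.73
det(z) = -5.75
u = v @ z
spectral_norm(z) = 4.62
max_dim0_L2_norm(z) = 4.52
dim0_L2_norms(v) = [1.95, 1.16]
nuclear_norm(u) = 7.65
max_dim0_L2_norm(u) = 5.28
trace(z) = -3.27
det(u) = -12.48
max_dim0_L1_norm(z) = 4.63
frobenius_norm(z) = 4.78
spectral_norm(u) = 5.30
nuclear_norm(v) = 3.08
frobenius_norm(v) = 2.27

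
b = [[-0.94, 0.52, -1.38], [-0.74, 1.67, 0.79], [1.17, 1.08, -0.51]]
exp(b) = [[0.06, 0.04, -0.43], [-0.8, 6.51, 2.34], [0.08, 2.7, 1.06]]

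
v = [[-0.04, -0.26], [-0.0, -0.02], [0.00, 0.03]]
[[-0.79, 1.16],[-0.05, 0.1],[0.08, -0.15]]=v @[[1.88, 3.71],[2.74, -5.03]]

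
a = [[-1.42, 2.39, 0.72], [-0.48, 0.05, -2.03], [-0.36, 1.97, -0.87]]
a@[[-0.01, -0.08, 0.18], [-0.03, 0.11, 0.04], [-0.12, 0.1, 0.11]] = [[-0.14, 0.45, -0.08],[0.25, -0.16, -0.31],[0.05, 0.16, -0.08]]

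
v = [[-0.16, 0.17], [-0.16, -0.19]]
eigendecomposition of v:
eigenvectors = [[(0.72+0j), 0.72-0.00j], [-0.06+0.69j, (-0.06-0.69j)]]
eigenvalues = [(-0.18+0.16j), (-0.18-0.16j)]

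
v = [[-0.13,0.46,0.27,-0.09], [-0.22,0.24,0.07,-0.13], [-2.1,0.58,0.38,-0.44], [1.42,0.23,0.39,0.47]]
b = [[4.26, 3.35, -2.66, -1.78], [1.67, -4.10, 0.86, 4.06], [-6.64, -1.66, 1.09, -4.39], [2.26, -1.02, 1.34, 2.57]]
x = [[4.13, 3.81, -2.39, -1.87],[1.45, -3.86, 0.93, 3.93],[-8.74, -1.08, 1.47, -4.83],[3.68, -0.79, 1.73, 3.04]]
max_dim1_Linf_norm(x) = 8.74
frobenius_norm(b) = 12.58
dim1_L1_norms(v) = [0.95, 0.66, 3.5, 2.51]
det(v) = 0.00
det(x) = -110.90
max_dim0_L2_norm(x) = 10.44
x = v + b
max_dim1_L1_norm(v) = 3.5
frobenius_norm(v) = 2.82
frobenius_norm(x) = 14.27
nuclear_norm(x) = 21.99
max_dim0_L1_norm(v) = 3.87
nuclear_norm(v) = 3.79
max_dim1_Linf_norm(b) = 6.64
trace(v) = 0.96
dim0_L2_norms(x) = [10.44, 5.59, 3.43, 7.18]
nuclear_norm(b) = 20.10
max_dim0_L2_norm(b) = 8.37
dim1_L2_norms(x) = [6.39, 5.77, 10.15, 5.14]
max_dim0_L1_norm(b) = 14.83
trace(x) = 4.78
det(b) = -120.54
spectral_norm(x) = 11.84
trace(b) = 3.82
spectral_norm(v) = 2.66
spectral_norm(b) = 9.76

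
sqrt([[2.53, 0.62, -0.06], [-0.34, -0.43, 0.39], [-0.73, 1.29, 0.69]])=[[1.60-0.01j, (0.29-0.14j), (-0.04+0.04j)], [-0.14+0.03j, (0.19+0.69j), 0.22-0.18j], [-0.27-0.03j, (0.76-0.69j), (0.82+0.19j)]]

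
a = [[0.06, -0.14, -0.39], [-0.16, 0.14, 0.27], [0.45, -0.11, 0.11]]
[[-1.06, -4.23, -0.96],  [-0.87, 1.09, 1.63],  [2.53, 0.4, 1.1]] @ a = [[0.18, -0.34, -0.83], [0.51, 0.10, 0.81], [0.58, -0.42, -0.76]]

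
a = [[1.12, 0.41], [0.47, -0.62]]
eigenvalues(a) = [1.22, -0.72]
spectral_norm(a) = 1.23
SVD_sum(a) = [[1.16, 0.2], [0.35, 0.06]] + [[-0.04, 0.21],[0.12, -0.68]]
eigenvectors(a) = [[0.97, -0.22], [0.25, 0.98]]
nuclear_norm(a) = 1.95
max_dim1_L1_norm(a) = 1.53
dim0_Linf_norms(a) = [1.12, 0.62]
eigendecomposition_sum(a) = [[1.16, 0.26], [0.30, 0.07]] + [[-0.04, 0.15], [0.17, -0.69]]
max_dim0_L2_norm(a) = 1.21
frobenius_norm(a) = 1.42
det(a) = -0.89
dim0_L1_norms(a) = [1.59, 1.03]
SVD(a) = [[-0.96, -0.29], [-0.29, 0.96]] @ diag([1.2267294615687916, 0.7231423290882248]) @ [[-0.98, -0.17], [0.17, -0.98]]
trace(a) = 0.50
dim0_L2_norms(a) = [1.21, 0.74]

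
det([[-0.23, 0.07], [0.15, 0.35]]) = -0.091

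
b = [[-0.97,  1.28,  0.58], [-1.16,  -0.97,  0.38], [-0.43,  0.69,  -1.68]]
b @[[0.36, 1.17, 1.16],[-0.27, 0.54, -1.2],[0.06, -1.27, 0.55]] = [[-0.66, -1.18, -2.34], [-0.13, -2.36, 0.03], [-0.44, 2.00, -2.25]]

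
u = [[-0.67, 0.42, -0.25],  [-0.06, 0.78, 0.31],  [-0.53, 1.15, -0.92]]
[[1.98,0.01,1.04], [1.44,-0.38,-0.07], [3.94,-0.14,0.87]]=u@[[-1.30, -0.17, -1.56], [2.11, -0.40, -0.13], [-0.9, -0.25, -0.21]]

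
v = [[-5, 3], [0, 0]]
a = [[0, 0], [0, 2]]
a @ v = [[0, 0], [0, 0]]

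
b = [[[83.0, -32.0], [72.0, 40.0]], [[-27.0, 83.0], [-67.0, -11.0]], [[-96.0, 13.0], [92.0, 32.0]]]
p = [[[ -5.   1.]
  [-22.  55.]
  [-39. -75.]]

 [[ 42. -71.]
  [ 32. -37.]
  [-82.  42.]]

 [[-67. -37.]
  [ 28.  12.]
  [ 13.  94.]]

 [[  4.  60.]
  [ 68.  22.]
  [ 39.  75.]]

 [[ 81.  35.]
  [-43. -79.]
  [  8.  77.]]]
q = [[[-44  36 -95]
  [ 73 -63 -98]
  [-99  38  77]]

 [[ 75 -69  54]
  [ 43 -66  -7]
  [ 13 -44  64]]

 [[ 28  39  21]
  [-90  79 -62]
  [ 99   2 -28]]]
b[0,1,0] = 72.0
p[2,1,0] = 28.0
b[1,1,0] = -67.0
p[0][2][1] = -75.0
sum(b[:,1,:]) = 158.0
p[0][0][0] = -5.0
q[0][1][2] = -98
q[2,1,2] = -62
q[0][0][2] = -95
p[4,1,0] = -43.0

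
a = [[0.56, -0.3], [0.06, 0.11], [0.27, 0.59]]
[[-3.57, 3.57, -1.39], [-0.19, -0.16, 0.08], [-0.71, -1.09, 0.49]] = a@[[-5.64, 4.33, -1.64], [1.38, -3.83, 1.58]]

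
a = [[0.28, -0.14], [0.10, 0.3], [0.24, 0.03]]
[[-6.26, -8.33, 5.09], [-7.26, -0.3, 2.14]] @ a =[[-1.36,-1.47], [-1.55,0.99]]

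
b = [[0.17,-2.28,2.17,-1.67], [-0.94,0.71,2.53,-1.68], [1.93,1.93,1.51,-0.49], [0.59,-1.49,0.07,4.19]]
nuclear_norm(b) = 13.60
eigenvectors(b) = [[(-0.7+0j), -0.08+0.39j, -0.08-0.39j, -0.22+0.00j], [-0.51+0.00j, (0.45-0.23j), (0.45+0.23j), -0.50+0.00j], [(0.49+0j), 0.61+0.00j, 0.61-0.00j, -0.49+0.00j], [-0.05+0.00j, (0.43-0.17j), 0.43+0.17j, 0.68+0.00j]]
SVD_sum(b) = [[-0.13, 0.41, 0.87, -1.67], [-0.19, 0.59, 1.26, -2.43], [-0.09, 0.29, 0.62, -1.19], [0.27, -0.83, -1.78, 3.41]] + [[-0.3, -2.44, 1.54, 0.23], [-0.07, -0.59, 0.37, 0.06], [0.11, 0.89, -0.56, -0.08], [-0.16, -1.30, 0.82, 0.12]] + [[0.01, 0.00, 0.01, 0.00],[0.4, 0.26, 0.45, 0.27],[1.45, 0.95, 1.64, 0.97],[0.79, 0.52, 0.90, 0.53]] + [[0.6,-0.25,-0.24,-0.24], [-1.08,0.45,0.44,0.42], [0.46,-0.19,-0.19,-0.18], [-0.31,0.13,0.13,0.12]]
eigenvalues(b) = [(-3.17+0j), (2.35+0.65j), (2.35-0.65j), (5.05+0j)]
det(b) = -95.22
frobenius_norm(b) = 7.31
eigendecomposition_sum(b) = [[(-1.1+0j), (-1.49-0j), (1.32+0j), -0.50-0.00j],[(-0.81+0j), (-1.1-0j), 0.97+0.00j, (-0.37-0j)],[(0.78-0j), 1.06+0.00j, -0.94-0.00j, (0.36+0j)],[-0.08+0.00j, (-0.11-0j), 0.10+0.00j, (-0.04-0j)]] + [[(0.69+0.61j), (-0.66-0.25j), (0.27+0.65j), (-0.07+0.47j)], [(0.06-1.16j), (0.28+0.85j), (0.43-0.79j), 0.53-0.30j], [(0.7-1.2j), -0.17+1.06j, 0.89-0.60j, (0.72-0.03j)], [(0.16-1.03j), (0.17+0.79j), 0.46-0.66j, (0.5-0.22j)]] + [[0.69-0.61j, (-0.66+0.25j), (0.27-0.65j), -0.07-0.47j], [0.06+1.16j, (0.28-0.85j), 0.43+0.79j, 0.53+0.30j], [(0.7+1.2j), -0.17-1.06j, 0.89+0.60j, (0.72+0.03j)], [(0.16+1.03j), 0.17-0.79j, (0.46+0.66j), (0.5+0.22j)]] + [[(-0.11-0j),(0.54+0j),0.30-0.00j,(-1.02-0j)], [(-0.25-0j),1.26+0.00j,(0.7-0j),-2.37-0.00j], [(-0.25-0j),1.22+0.00j,(0.67-0j),-2.29-0.00j], [0.34+0.00j,-1.71-0.00j,(-0.95+0j),3.23+0.00j]]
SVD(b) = [[-0.36,0.82,0.00,-0.44],[-0.52,0.20,0.23,0.80],[-0.26,-0.30,0.85,-0.34],[0.73,0.44,0.47,0.23]] @ diag([5.392329212157558, 3.53736378277399, 3.0182713285772187, 1.65383836063862]) @ [[0.07, -0.21, -0.45, 0.86], [-0.1, -0.84, 0.53, 0.08], [0.56, 0.37, 0.64, 0.38], [-0.82, 0.34, 0.33, 0.32]]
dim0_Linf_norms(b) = [1.93, 2.28, 2.53, 4.19]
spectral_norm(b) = 5.39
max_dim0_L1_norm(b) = 8.03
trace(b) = 6.58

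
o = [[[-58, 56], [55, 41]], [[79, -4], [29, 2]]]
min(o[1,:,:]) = -4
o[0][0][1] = 56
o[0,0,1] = 56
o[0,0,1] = 56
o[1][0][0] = 79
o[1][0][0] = 79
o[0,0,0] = -58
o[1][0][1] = -4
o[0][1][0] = 55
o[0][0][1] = 56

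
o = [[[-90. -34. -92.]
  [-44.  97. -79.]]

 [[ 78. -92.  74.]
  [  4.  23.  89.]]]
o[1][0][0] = 78.0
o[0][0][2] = -92.0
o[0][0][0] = -90.0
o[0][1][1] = 97.0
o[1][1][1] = 23.0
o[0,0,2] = -92.0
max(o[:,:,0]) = 78.0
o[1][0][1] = -92.0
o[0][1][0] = -44.0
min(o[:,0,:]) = -92.0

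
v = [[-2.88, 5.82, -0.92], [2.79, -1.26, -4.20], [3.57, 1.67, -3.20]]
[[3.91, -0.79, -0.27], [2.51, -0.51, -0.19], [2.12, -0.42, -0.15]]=v @ [[-0.42, 0.09, 0.03], [0.31, -0.06, -0.02], [-0.97, 0.20, 0.07]]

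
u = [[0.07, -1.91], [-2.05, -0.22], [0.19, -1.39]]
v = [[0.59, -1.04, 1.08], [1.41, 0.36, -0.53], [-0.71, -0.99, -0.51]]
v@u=[[2.38,  -2.4], [-0.74,  -2.04], [1.88,  2.28]]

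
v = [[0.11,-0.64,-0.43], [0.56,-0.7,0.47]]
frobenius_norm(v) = 1.28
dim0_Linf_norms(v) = [0.56, 0.7, 0.47]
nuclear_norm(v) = 1.76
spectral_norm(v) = 1.09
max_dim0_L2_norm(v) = 0.95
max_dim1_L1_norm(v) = 1.73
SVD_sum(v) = [[0.26, -0.43, 0.10], [0.48, -0.81, 0.19]] + [[-0.15, -0.21, -0.53], [0.08, 0.11, 0.28]]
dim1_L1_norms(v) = [1.18, 1.73]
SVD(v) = [[-0.47, -0.88], [-0.88, 0.47]] @ diag([1.0896442534385387, 0.6661646950629929]) @ [[-0.50, 0.84, -0.2], [0.25, 0.36, 0.90]]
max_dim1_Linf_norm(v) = 0.7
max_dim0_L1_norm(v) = 1.34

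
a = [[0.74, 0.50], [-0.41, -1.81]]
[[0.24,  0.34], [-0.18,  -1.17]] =a @[[0.3, 0.03], [0.03, 0.64]]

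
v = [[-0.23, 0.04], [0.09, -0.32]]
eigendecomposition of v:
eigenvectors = [[0.80, -0.32], [0.6, 0.95]]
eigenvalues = [-0.2, -0.35]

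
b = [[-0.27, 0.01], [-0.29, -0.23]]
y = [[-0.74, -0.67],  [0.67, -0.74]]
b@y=[[0.21, 0.17], [0.06, 0.36]]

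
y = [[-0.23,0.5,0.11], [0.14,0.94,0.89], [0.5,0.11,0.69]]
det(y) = -0.00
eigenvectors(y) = [[-0.30,-0.72,-0.63],[-0.88,-0.41,-0.50],[-0.37,0.56,0.59]]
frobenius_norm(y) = 1.66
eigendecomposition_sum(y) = [[0.14, 0.26, 0.37], [0.41, 0.77, 1.08], [0.17, 0.32, 0.45]] + [[-0.13, 0.07, -0.07], [-0.07, 0.04, -0.04], [0.10, -0.06, 0.06]] + [[-0.24,0.16,-0.19], [-0.2,0.13,-0.15], [0.23,-0.15,0.18]]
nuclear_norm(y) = 2.21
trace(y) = 1.40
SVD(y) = [[0.24, -0.61, 0.75], [0.86, -0.22, -0.46], [0.45, 0.76, 0.47]] @ diag([1.5020823320181595, 0.7016004475184775, 0.002340914513726788]) @ [[0.19, 0.65, 0.73],[0.7, -0.62, 0.37],[-0.69, -0.44, 0.57]]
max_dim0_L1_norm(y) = 1.69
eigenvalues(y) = [1.36, -0.03, 0.07]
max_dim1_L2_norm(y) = 1.3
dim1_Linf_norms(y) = [0.5, 0.94, 0.69]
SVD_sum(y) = [[0.07, 0.24, 0.27], [0.25, 0.84, 0.95], [0.13, 0.44, 0.49]] + [[-0.3, 0.26, -0.16], [-0.11, 0.10, -0.06], [0.37, -0.33, 0.19]] + [[-0.0,-0.00,0.00],[0.0,0.0,-0.00],[-0.00,-0.0,0.0]]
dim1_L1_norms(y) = [0.84, 1.97, 1.3]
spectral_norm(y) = 1.50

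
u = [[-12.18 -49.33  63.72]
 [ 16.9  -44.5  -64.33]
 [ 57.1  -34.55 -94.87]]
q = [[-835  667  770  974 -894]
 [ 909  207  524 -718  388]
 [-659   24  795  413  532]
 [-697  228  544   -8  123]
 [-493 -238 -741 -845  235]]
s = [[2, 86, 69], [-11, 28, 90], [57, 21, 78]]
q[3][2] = 544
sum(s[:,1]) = 135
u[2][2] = -94.87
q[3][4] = 123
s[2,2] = 78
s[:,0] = [2, -11, 57]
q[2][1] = 24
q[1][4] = 388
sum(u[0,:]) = 2.210000000000001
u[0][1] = -49.33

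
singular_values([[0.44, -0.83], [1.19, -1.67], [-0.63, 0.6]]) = [2.41, 0.21]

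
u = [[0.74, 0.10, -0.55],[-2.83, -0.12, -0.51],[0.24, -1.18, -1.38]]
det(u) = -2.578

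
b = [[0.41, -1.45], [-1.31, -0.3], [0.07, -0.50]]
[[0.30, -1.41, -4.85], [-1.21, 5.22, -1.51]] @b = [[1.63, 2.41], [-7.44, 0.94]]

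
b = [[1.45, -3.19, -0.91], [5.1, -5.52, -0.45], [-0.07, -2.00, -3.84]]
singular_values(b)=[8.53, 3.91, 0.7]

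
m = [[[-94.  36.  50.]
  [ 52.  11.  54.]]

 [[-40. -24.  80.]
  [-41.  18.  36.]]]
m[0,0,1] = 36.0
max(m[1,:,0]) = -40.0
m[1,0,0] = -40.0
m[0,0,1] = 36.0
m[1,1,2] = 36.0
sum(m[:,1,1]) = 29.0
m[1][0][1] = -24.0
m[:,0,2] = [50.0, 80.0]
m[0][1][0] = 52.0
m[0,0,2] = 50.0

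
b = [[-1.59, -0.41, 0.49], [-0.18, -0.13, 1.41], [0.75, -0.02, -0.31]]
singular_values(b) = [2.05, 1.18, 0.19]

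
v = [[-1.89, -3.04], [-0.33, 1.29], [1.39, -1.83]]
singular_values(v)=[3.88, 2.19]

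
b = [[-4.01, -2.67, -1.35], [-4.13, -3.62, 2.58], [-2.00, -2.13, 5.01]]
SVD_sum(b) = [[-2.35, -2.01, 1.71], [-4.03, -3.44, 2.93], [-3.3, -2.82, 2.41]] + [[-1.61, -0.73, -3.07], [-0.18, -0.08, -0.34], [1.36, 0.62, 2.59]] + [[-0.05, 0.07, 0.01], [0.07, -0.1, -0.02], [-0.05, 0.07, 0.01]]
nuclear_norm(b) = 13.42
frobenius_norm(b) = 9.77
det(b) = 7.12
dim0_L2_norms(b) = [6.09, 4.98, 5.79]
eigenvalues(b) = [-7.02, -0.22, 4.62]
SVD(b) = [[-0.41, 0.76, 0.50], [-0.70, 0.08, -0.7], [-0.58, -0.64, 0.50]] @ diag([8.590241361696242, 4.654271872431854, 0.17806371133039764]) @ [[0.67, 0.57, -0.48], [-0.45, -0.21, -0.87], [-0.59, 0.8, 0.12]]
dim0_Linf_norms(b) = [4.13, 3.62, 5.01]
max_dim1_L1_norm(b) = 10.33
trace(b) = -2.62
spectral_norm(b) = 8.59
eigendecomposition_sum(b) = [[-4.12, -3.10, 0.2], [-3.95, -2.97, 0.19], [-1.38, -1.04, 0.07]] + [[-0.08, 0.11, -0.08],[0.11, -0.15, 0.10],[0.01, -0.02, 0.01]] + [[0.19, 0.32, -1.48], [-0.29, -0.50, 2.28], [-0.63, -1.07, 4.93]]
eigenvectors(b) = [[0.7, 0.6, -0.26],  [0.67, -0.80, 0.41],  [0.24, -0.10, 0.88]]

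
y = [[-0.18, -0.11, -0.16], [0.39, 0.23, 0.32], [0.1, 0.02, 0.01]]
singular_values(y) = [0.62, 0.06, 0.0]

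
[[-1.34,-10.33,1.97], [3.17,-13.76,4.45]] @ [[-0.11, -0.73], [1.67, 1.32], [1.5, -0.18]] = [[-14.15, -13.01], [-16.65, -21.28]]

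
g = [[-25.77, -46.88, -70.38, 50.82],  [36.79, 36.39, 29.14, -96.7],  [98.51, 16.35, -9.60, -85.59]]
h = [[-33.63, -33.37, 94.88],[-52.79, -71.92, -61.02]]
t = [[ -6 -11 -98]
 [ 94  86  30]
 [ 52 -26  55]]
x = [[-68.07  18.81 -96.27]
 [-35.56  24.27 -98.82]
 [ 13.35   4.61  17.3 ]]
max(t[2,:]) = 55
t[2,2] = 55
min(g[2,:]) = -85.59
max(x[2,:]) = 17.3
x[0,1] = 18.81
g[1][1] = 36.39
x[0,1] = 18.81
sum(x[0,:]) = -145.52999999999997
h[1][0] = -52.79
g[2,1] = 16.35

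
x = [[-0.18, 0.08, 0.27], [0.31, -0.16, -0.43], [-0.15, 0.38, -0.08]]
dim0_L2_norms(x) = [0.39, 0.42, 0.51]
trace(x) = -0.42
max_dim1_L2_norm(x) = 0.55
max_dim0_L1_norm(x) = 0.78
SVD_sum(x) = [[-0.19, 0.14, 0.23], [0.32, -0.23, -0.38], [-0.11, 0.08, 0.13]] + [[0.01,-0.06,0.04], [-0.01,0.07,-0.05], [-0.04,0.30,-0.21]] + [[0.0, 0.0, 0.00], [0.00, 0.00, 0.0], [0.0, 0.0, 0.00]]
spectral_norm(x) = 0.67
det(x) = 0.00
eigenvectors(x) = [[(0.81+0j), (-0.08+0.38j), -0.08-0.38j],[0.41+0.00j, (0.2-0.61j), (0.2+0.61j)],[0.43+0.00j, -0.66+0.00j, -0.66-0.00j]]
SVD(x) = [[-0.49,  0.19,  -0.85],[0.82,  -0.22,  -0.52],[-0.29,  -0.96,  -0.04]] @ diag([0.6650774403764174, 0.38634620157748717, 0.002934421408190792]) @ [[0.58, -0.42, -0.7], [0.10, -0.81, 0.58], [-0.81, -0.41, -0.43]]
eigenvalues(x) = [0j, (-0.21+0.44j), (-0.21-0.44j)]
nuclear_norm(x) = 1.05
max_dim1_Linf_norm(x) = 0.43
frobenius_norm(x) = 0.77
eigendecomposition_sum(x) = [[0j, 0.00+0.00j, 0j], [0.00+0.00j, 0j, 0j], [0.00+0.00j, 0j, 0.00+0.00j]] + [[(-0.09+0.03j), 0.04-0.11j, 0.13+0.05j], [0.15-0.03j, (-0.08+0.17j), (-0.22-0.11j)], [-0.08-0.14j, 0.19+0.03j, -0.04+0.24j]] + [[(-0.09-0.03j), 0.04+0.11j, 0.13-0.05j], [0.15+0.03j, -0.08-0.17j, -0.22+0.11j], [-0.08+0.14j, (0.19-0.03j), (-0.04-0.24j)]]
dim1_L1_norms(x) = [0.53, 0.9, 0.61]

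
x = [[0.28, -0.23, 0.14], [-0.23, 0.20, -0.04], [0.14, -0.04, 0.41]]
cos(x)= [[0.93,0.06,-0.05], [0.06,0.95,0.03], [-0.05,0.03,0.91]]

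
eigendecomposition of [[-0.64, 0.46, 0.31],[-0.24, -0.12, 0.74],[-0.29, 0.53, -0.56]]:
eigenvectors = [[-0.66,-0.83,0.11], [-0.69,-0.53,-0.62], [-0.32,-0.15,0.78]]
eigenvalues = [-0.01, -0.29, -1.02]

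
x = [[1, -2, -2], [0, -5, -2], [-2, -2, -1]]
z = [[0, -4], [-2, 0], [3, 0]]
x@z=[[-2, -4], [4, 0], [1, 8]]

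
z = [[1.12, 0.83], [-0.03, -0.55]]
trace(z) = 0.57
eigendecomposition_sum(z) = [[1.12,0.56], [-0.02,-0.01]] + [[0.00, 0.27], [-0.01, -0.54]]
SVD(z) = [[-0.96, 0.27],[0.27, 0.96]] @ diag([1.441737507320917, 0.40999141452482635]) @ [[-0.75,-0.66], [0.66,-0.75]]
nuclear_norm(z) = 1.85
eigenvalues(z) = [1.1, -0.53]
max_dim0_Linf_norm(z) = 1.12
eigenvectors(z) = [[1.00, -0.45], [-0.02, 0.89]]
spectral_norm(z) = 1.44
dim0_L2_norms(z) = [1.12, 1.0]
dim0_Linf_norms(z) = [1.12, 0.83]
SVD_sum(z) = [[1.05, 0.91],[-0.29, -0.25]] + [[0.07, -0.08], [0.26, -0.30]]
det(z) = -0.59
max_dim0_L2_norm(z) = 1.12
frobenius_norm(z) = 1.50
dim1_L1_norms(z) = [1.95, 0.58]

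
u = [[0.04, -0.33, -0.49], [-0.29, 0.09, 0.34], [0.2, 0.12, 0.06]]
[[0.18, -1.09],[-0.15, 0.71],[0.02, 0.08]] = u @ [[0.48, -1.45],[-0.73, 3.11],[0.16, 0.02]]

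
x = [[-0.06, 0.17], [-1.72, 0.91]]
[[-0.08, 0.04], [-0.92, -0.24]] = x @ [[0.35, 0.31], [-0.35, 0.32]]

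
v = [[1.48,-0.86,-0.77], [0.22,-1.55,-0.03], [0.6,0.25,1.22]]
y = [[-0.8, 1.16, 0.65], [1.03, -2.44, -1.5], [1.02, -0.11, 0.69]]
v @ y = [[-2.86, 3.9, 1.72], [-1.80, 4.04, 2.45], [1.02, -0.05, 0.86]]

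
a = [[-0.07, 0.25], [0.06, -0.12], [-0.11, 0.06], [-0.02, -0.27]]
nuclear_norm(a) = 0.52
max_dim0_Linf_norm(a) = 0.27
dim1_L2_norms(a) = [0.26, 0.13, 0.13, 0.27]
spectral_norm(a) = 0.40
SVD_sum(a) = [[-0.05, 0.25], [0.02, -0.13], [-0.01, 0.08], [0.05, -0.26]] + [[-0.02, -0.00],  [0.04, 0.01],  [-0.1, -0.02],  [-0.07, -0.01]]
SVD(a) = [[0.65,0.18], [-0.32,-0.29], [0.2,0.76], [-0.66,0.55]] @ diag([0.3978520017042304, 0.12694008326741044]) @ [[-0.19,0.98], [-0.98,-0.19]]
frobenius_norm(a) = 0.42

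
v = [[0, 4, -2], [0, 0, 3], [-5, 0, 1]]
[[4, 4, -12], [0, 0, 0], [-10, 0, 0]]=v@[[2, 0, 0], [1, 1, -3], [0, 0, 0]]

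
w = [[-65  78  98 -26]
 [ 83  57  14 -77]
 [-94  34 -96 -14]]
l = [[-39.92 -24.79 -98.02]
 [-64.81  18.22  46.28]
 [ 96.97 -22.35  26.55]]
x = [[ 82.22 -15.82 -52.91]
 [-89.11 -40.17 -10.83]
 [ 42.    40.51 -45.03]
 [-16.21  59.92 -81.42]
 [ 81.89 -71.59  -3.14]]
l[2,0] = 96.97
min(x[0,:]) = -52.91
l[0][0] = -39.92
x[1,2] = -10.83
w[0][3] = -26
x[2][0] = 42.0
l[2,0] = 96.97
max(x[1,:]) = -10.83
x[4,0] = 81.89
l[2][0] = 96.97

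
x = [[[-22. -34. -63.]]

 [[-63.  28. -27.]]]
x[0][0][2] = -63.0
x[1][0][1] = 28.0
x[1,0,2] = -27.0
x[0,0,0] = -22.0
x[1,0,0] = -63.0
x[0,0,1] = -34.0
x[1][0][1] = 28.0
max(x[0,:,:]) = -22.0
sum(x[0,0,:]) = -119.0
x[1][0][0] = -63.0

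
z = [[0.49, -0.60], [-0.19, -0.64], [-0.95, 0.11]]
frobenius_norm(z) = 1.40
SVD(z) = [[-0.62, -0.39], [-0.11, -0.82], [0.78, -0.42]] @ diag([1.149303735063833, 0.7996880170218398]) @ [[-0.89, 0.46], [0.46, 0.89]]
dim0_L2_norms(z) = [1.09, 0.88]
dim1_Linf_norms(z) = [0.6, 0.64, 0.95]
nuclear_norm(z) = 1.95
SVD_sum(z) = [[0.63, -0.32], [0.11, -0.06], [-0.8, 0.41]] + [[-0.14, -0.28], [-0.30, -0.58], [-0.15, -0.3]]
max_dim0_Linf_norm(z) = 0.95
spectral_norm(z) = 1.15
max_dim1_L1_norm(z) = 1.09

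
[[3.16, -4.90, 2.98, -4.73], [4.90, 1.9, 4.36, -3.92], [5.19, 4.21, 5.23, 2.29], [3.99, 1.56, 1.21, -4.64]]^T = [[3.16, 4.9, 5.19, 3.99], [-4.9, 1.9, 4.21, 1.56], [2.98, 4.36, 5.23, 1.21], [-4.73, -3.92, 2.29, -4.64]]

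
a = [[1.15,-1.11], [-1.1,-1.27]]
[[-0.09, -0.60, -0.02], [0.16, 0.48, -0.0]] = a @[[-0.11, -0.48, -0.01], [-0.03, 0.04, 0.01]]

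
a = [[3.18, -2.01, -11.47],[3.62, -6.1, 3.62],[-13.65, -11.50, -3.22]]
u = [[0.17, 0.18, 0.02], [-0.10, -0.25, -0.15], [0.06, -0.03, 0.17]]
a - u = [[3.01,-2.19,-11.49], [3.72,-5.85,3.77], [-13.71,-11.47,-3.39]]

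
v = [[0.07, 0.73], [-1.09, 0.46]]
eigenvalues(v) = [(0.26+0.87j), (0.26-0.87j)]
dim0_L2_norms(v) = [1.09, 0.86]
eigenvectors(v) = [[-0.14+0.62j,-0.14-0.62j], [(-0.77+0j),(-0.77-0j)]]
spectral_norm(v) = 1.21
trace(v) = 0.53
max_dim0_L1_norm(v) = 1.19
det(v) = 0.83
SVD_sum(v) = [[-0.28, 0.17], [-0.99, 0.62]] + [[0.35, 0.56], [-0.1, -0.16]]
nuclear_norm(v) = 1.90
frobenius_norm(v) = 1.39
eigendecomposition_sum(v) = [[(0.03+0.46j), (0.36-0.11j)], [-0.55+0.17j, (0.23+0.41j)]] + [[(0.03-0.46j), 0.36+0.11j],  [(-0.55-0.17j), 0.23-0.41j]]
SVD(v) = [[0.27, 0.96], [0.96, -0.27]] @ diag([1.2131771746003013, 0.6824229942116771]) @ [[-0.85, 0.53], [0.53, 0.85]]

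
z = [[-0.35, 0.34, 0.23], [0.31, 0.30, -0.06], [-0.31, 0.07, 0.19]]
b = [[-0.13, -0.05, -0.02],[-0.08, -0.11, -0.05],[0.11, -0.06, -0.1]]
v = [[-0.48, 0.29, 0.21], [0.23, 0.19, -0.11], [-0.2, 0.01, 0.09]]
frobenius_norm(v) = 0.71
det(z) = -0.01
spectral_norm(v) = 0.65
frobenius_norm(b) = 0.26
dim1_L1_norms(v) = [0.98, 0.53, 0.3]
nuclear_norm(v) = 0.94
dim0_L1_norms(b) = [0.32, 0.22, 0.17]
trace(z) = 0.14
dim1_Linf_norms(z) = [0.35, 0.31, 0.31]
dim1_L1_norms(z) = [0.92, 0.67, 0.57]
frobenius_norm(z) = 0.79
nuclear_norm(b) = 0.38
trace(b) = -0.34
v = b + z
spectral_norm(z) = 0.65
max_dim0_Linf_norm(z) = 0.35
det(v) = 0.00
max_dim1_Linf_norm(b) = 0.13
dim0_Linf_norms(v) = [0.48, 0.29, 0.21]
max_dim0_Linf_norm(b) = 0.13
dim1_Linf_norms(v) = [0.48, 0.23, 0.2]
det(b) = -0.00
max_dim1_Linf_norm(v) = 0.48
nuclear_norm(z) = 1.12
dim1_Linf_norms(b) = [0.13, 0.11, 0.11]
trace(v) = -0.20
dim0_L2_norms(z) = [0.56, 0.46, 0.3]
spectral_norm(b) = 0.20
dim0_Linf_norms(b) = [0.13, 0.11, 0.1]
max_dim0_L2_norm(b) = 0.19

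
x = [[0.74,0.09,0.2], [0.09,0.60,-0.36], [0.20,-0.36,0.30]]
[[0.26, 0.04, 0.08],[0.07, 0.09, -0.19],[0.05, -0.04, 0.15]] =x @ [[0.34, 0.07, 0.02], [0.07, 0.08, -0.09], [0.02, -0.09, 0.37]]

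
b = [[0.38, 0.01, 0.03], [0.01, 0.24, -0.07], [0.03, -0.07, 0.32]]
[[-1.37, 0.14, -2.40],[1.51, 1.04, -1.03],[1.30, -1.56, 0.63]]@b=[[-0.59, 0.19, -0.82], [0.55, 0.34, -0.36], [0.50, -0.41, 0.35]]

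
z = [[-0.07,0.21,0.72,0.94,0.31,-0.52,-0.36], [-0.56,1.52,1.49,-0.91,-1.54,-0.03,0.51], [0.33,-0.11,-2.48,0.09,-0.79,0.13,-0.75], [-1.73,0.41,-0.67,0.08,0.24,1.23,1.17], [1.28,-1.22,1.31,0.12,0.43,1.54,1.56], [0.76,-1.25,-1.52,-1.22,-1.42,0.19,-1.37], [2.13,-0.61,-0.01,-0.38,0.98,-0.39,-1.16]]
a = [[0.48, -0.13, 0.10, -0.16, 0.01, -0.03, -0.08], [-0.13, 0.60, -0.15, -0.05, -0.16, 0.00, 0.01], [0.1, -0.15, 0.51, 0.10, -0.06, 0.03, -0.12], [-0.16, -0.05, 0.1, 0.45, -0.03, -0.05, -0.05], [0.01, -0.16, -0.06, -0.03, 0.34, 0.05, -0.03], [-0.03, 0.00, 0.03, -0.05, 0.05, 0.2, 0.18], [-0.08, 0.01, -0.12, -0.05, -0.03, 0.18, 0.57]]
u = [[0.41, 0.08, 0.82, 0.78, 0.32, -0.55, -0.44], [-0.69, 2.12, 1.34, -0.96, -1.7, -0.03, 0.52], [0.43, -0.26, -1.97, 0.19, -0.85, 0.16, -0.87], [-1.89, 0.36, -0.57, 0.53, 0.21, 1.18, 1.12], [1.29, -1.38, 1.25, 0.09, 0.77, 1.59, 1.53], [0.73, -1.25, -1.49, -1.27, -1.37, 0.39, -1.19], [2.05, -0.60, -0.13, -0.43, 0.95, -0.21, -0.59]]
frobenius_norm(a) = 1.38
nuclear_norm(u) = 15.99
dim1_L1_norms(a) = [0.99, 1.1, 1.07, 0.89, 0.68, 0.54, 1.04]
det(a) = 0.00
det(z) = 47.60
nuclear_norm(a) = 3.15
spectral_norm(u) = 4.39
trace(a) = 3.15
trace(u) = 1.66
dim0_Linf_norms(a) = [0.48, 0.6, 0.51, 0.45, 0.34, 0.2, 0.57]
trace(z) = -1.49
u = z + a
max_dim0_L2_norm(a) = 0.65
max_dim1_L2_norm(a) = 0.65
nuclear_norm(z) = 16.11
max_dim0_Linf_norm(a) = 0.6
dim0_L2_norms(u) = [3.29, 2.92, 3.24, 1.91, 2.67, 2.11, 2.57]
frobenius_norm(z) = 7.18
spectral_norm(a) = 0.86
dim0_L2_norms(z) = [3.19, 2.44, 3.66, 1.84, 2.51, 2.09, 2.82]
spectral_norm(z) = 4.51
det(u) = 34.11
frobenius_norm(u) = 7.18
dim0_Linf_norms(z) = [2.13, 1.52, 2.48, 1.22, 1.54, 1.54, 1.56]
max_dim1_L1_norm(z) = 7.73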